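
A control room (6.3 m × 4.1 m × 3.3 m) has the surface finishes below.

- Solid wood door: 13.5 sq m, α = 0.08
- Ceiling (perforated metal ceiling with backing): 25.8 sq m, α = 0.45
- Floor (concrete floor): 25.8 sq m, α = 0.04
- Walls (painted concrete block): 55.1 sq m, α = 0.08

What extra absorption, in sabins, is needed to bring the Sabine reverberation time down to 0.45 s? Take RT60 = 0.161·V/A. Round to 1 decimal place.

Equivalent absorption area: A₁ = 13.5×0.08 + 25.8×0.45 + 25.8×0.04 + 55.1×0.08 = 18.130 sq m.
For T = 0.45 s, need A₂ = 0.161·V/T = 0.161·85.239/0.45 = 30.497 sabins.
ΔA = A₂ − A₁ = 30.497 − 18.130 = 12.4 sabins.

12.4 sabins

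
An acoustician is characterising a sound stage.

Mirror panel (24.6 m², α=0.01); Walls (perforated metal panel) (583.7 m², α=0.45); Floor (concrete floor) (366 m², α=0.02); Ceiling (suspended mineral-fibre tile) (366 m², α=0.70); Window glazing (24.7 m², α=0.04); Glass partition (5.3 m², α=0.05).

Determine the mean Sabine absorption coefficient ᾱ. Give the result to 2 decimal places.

Total surface area S = 1370.3 m².
Weighted sum Σ Sα = 527.684.
ᾱ = 527.684 / 1370.3 = 0.39.

0.39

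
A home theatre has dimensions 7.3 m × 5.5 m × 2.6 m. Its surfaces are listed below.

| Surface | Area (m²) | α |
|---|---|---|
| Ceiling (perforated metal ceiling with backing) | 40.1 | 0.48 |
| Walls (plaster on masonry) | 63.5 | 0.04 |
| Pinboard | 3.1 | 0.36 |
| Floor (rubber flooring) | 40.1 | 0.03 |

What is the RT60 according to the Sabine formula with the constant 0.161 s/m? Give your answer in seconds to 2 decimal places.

Total absorption A = 40.1*0.48 + 63.5*0.04 + 3.1*0.36 + 40.1*0.03
  = 19.248 + 2.540 + 1.116 + 1.203 = 24.107 m² sabins.
V = 7.3·5.5·2.6 = 104.39 m³.
RT60 = 0.161 · V / A = 0.161 × 104.39 / 24.107 = 0.70 s.

0.70 s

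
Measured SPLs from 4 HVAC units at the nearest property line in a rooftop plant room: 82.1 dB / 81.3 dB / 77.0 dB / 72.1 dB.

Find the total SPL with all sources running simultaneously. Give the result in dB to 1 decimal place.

Converting to relative power and adding: 10^(82.1/10) + 10^(81.3/10) + 10^(77.0/10) + 10^(72.1/10) = 3.634e+08.
Combined level = 10 log₁₀(3.634e+08) = 85.6 dB.

85.6 dB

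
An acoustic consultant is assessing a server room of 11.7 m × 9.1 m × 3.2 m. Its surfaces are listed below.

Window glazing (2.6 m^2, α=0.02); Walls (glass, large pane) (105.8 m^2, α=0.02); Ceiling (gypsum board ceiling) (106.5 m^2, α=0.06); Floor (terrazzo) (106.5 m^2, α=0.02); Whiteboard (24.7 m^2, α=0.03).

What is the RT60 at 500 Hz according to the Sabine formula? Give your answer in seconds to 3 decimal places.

4.799 seconds

A = Σ Sᵢαᵢ = 2.6×0.02 + 105.8×0.02 + 106.5×0.06 + 106.5×0.02 + 24.7×0.03 = 11.429 sabins.
Volume V = 11.7 × 9.1 × 3.2 = 340.704 m³.
T = 0.161 V/A = 0.161·340.704/11.429 = 4.799 s.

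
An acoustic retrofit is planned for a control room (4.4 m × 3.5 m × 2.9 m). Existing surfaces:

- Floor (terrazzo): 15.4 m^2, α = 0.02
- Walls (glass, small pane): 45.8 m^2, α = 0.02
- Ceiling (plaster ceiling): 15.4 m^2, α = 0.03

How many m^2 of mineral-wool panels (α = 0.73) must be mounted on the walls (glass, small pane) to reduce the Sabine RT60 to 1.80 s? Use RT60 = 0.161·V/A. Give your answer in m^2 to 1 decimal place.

3.3

Total absorption A₁ = 15.4×0.02 + 45.8×0.02 + 15.4×0.03
  = 0.308 + 0.916 + 0.462 = 1.686 m^2 sabins.
V = 44.66 m³. Target absorption A₂ = 0.161 × 44.66 / 1.80 = 3.995 sabins.
ΔA needed = 3.995 − 1.686 = 2.309 sabins.
Each m^2 of panel replacing the walls (glass, small pane) adds (0.73 − 0.02) = 0.71 sabins.
Area = ΔA/Δα = 2.309/0.71 = 3.3 m^2.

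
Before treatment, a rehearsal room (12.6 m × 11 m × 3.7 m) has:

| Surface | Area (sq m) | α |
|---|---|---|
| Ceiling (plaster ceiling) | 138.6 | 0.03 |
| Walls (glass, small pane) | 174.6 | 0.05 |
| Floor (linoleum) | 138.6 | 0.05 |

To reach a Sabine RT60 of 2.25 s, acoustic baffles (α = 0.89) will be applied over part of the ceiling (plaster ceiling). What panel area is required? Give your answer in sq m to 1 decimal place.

A₁ = Σ Sᵢαᵢ = 138.6*0.03 + 174.6*0.05 + 138.6*0.05 = 19.818 sabins.
Required A₂ = 0.161·512.82/2.25 = 36.695 sabins.
ΔA needed = 36.695 − 19.818 = 16.877 sabins.
Net gain per sq m: Δα = 0.89 − 0.03 = 0.86.
Area = ΔA/Δα = 16.877/0.86 = 19.6 sq m.

19.6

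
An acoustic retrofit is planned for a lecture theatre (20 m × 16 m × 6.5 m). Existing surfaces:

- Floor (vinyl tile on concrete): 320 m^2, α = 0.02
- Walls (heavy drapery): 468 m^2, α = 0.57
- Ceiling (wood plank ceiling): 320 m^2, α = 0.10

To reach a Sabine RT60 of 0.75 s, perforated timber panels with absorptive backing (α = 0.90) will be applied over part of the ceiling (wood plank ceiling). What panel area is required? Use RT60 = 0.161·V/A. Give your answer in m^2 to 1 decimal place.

A₁ = Σ Sᵢαᵢ = 320*0.02 + 468*0.57 + 320*0.10 = 305.160 sabins.
V = 2080 m³. Target absorption A₂ = 0.161 × 2080 / 0.75 = 446.507 sabins.
ΔA needed = 446.507 − 305.160 = 141.347 sabins.
Net gain per m^2: Δα = 0.90 − 0.10 = 0.80.
Area = ΔA/Δα = 141.347/0.80 = 176.7 m^2.

176.7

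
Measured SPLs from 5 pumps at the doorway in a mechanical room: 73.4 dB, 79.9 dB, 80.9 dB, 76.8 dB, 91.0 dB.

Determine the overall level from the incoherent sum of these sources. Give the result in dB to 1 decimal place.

Σ 10^(Lᵢ/10) = 1.549e+09.
L_total = 10·log₁₀(1.549e+09) = 91.9 dB.

91.9 dB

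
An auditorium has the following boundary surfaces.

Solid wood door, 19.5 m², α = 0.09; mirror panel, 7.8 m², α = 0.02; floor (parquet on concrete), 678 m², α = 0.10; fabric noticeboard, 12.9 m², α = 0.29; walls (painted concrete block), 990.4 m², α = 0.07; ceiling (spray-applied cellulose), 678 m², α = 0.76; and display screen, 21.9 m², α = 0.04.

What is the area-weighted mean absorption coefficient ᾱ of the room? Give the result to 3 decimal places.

S = Σ Sᵢ = 19.5 + 7.8 + 678 + 12.9 + 990.4 + 678 + 21.9 = 2408.5 m².
A = 19.5*0.09 + 7.8*0.02 + 678*0.10 + 12.9*0.29 + 990.4*0.07 + 678*0.76 + 21.9*0.04 = 658.936 sabins.
ᾱ = A/S = 0.274.

0.274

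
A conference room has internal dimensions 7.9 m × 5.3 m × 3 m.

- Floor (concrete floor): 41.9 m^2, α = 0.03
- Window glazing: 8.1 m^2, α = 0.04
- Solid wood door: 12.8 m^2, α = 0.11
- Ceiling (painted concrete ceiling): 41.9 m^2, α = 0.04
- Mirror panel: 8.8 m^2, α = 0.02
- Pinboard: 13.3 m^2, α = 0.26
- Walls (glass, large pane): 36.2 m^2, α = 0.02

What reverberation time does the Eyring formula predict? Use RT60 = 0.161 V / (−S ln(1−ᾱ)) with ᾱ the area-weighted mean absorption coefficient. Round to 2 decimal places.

S = Σ Sᵢ = 163.0 m^2.
Σ(Sᵢαᵢ) = 41.9·0.03 + 8.1·0.04 + 12.8·0.11 + 41.9·0.04 + 8.8·0.02 + 13.3·0.26 + 36.2·0.02 = 9.023.
ᾱ = 9.023 / 163.0 = 0.0554.
−S·ln(1−ᾱ) = −163.0 × ln(1 − 0.0554) = 9.290.
V = 7.9 × 5.3 × 3 = 125.61 m³.
RT60 = 0.161 × 125.61 / 9.290 = 2.18 s.

2.18 sec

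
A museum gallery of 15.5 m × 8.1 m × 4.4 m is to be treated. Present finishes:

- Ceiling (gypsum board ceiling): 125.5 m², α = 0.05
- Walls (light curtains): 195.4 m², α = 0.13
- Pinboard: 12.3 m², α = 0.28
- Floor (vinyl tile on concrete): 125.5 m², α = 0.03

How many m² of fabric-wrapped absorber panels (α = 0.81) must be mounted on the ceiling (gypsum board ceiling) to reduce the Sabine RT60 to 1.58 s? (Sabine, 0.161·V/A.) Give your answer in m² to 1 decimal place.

Total absorption A₁ = 125.5·0.05 + 195.4·0.13 + 12.3·0.28 + 125.5·0.03
  = 6.275 + 25.402 + 3.444 + 3.765 = 38.886 m² sabins.
Required A₂ = 0.161·552.42/1.58 = 56.291 sabins.
Absorption to add: 56.291 − 38.886 = 17.405 sabins.
Each m² of panel replacing the ceiling (gypsum board ceiling) adds (0.81 − 0.05) = 0.76 sabins.
Area = ΔA/Δα = 17.405/0.76 = 22.9 m².

22.9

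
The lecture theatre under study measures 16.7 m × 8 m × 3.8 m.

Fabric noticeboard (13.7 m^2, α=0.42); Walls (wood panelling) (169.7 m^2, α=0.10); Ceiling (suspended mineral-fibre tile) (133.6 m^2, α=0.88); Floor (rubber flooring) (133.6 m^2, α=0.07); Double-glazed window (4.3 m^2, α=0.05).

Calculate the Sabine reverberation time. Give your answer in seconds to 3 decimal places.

A = Σ Sᵢαᵢ = 13.7×0.42 + 169.7×0.10 + 133.6×0.88 + 133.6×0.07 + 4.3×0.05 = 149.859 sabins.
V = 16.7·8·3.8 = 507.68 m³.
Sabine: RT60 = 0.161 × 507.68 / 149.859 = 0.545 s.

0.545 s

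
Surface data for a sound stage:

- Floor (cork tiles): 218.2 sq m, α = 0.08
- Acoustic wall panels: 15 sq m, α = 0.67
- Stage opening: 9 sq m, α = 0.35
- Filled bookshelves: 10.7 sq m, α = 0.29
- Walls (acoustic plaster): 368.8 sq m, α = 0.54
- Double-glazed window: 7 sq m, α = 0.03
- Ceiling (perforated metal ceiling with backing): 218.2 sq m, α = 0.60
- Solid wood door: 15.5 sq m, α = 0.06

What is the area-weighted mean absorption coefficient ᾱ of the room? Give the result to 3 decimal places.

0.423

S = Σ Sᵢ = 218.2 + 15 + 9 + 10.7 + 368.8 + 7 + 218.2 + 15.5 = 862.4 sq m.
A = 218.2*0.08 + 15*0.67 + 9*0.35 + 10.7*0.29 + 368.8*0.54 + 7*0.03 + 218.2*0.60 + 15.5*0.06 = 364.971 sabins.
ᾱ = A/S = 0.423.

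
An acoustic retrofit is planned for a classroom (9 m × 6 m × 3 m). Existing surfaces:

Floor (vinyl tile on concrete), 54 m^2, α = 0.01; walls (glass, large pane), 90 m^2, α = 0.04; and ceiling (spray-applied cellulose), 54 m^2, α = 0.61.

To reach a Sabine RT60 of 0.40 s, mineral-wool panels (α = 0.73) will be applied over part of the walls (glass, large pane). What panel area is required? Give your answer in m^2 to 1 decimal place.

40.8

Equivalent absorption area: A₁ = 54*0.01 + 90*0.04 + 54*0.61 = 37.080 m^2.
Required A₂ = 0.161·162/0.40 = 65.205 sabins.
Absorption to add: 65.205 − 37.080 = 28.125 sabins.
Each m^2 of panel replacing the walls (glass, large pane) adds (0.73 − 0.04) = 0.69 sabins.
Area = ΔA/Δα = 28.125/0.69 = 40.8 m^2.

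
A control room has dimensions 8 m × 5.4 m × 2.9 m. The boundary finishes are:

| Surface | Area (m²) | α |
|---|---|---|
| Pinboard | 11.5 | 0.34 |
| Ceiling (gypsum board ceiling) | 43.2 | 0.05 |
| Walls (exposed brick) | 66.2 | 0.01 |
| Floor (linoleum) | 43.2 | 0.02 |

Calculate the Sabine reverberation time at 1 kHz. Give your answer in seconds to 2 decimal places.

2.66 s

A = Σ Sᵢαᵢ = 11.5×0.34 + 43.2×0.05 + 66.2×0.01 + 43.2×0.02 = 7.596 sabins.
Volume V = 8 × 5.4 × 2.9 = 125.28 m³.
T = 0.161 V/A = 0.161·125.28/7.596 = 2.66 s.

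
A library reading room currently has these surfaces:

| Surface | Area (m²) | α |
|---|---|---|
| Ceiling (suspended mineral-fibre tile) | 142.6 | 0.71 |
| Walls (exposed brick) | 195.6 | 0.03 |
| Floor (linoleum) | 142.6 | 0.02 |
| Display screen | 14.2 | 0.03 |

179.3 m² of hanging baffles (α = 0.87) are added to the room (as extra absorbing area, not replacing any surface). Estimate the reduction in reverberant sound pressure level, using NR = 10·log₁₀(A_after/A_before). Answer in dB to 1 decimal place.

3.8 dB

Summing Sᵢαᵢ: 101.246 + 5.868 + 2.852 + 0.426 → A_before = 110.392 sabins.
Added absorption = 179.3 × 0.87 = 155.991 sabins.
A_after = 110.392 + 155.991 = 266.383 sabins.
Reduction = 10 log₁₀(A_after/A_before) = 10 log₁₀(2.4131) = 3.8 dB.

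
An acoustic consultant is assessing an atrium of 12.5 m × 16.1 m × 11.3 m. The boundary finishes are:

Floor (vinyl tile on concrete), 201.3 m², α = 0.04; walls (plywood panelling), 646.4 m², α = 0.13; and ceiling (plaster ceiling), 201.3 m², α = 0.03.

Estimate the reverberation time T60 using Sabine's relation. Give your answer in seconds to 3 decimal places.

Summing Sᵢαᵢ: 8.052 + 84.032 + 6.039 → A = 98.123 sabins.
Room volume: 2274.125 m³.
Sabine: RT60 = 0.161 × 2274.125 / 98.123 = 3.731 s.

3.731 seconds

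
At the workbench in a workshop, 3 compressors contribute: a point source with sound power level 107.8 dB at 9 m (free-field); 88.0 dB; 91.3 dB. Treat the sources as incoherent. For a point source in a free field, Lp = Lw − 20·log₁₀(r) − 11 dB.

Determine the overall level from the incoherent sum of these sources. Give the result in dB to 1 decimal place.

93.1 dB

Source at 9 m: Lp = 107.8 − 20·log₁₀(9) − 11 = 77.7 dB.
Converting to relative power and adding: 10^(77.7/10) + 10^(88.0/10) + 10^(91.3/10) = 2.039e+09.
L_total = 10·log₁₀(2.039e+09) = 93.1 dB.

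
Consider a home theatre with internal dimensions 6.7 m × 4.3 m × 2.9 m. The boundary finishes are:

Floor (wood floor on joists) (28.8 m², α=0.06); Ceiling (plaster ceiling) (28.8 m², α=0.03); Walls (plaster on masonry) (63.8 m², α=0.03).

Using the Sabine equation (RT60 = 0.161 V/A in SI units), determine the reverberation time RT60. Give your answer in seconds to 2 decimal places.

2.99 seconds

Total absorption A = 28.8*0.06 + 28.8*0.03 + 63.8*0.03
  = 1.728 + 0.864 + 1.914 = 4.506 m² sabins.
Room volume: 83.549 m³.
T = 0.161 V/A = 0.161·83.549/4.506 = 2.99 s.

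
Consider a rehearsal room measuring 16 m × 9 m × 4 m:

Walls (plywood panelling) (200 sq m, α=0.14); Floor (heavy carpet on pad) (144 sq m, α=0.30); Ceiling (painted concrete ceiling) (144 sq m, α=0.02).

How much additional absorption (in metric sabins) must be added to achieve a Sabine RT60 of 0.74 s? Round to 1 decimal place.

51.2 sabins

Equivalent absorption area: A₁ = 200×0.14 + 144×0.30 + 144×0.02 = 74.080 sq m.
For T = 0.74 s, need A₂ = 0.161·V/T = 0.161·576/0.74 = 125.319 sabins.
Additional absorption ΔA = 125.319 − 74.080 = 51.2 sabins.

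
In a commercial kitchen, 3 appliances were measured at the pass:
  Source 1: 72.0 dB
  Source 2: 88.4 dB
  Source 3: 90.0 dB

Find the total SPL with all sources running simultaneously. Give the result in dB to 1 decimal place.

Σ 10^(Lᵢ/10) = 1.708e+09.
L_total = 10·log₁₀(1.708e+09) = 92.3 dB.

92.3 dB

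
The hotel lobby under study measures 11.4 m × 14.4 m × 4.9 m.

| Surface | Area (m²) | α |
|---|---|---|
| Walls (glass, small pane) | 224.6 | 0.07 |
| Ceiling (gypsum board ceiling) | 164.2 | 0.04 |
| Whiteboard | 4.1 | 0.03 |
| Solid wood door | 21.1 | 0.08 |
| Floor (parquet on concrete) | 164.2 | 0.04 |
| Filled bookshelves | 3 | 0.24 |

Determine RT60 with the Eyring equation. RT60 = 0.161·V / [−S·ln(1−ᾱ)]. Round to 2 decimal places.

S = Σ Sᵢ = 581.2 m².
Absorption A = 224.6·0.07 + 164.2·0.04 + 4.1·0.03 + 21.1·0.08 + 164.2·0.04 + 3·0.24 = 31.389 sabins.
Mean coefficient ᾱ = A/S = 0.0540.
−S·ln(1−ᾱ) = −581.2 × ln(1 − 0.0540) = 32.264.
V = 11.4 × 14.4 × 4.9 = 804.384 m³.
RT60 = 0.161 × 804.384 / 32.264 = 4.01 s.

4.01 s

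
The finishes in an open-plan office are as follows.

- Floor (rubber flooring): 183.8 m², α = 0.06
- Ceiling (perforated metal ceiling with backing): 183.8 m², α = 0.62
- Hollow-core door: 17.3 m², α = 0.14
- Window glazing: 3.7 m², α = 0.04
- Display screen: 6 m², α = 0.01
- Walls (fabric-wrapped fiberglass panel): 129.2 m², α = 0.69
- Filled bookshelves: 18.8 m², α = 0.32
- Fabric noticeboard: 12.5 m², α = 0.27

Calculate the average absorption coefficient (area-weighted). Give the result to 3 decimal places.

0.407

Total surface area S = 555.1 m².
Weighted sum Σ Sα = 226.153.
ᾱ = A/S = 0.407.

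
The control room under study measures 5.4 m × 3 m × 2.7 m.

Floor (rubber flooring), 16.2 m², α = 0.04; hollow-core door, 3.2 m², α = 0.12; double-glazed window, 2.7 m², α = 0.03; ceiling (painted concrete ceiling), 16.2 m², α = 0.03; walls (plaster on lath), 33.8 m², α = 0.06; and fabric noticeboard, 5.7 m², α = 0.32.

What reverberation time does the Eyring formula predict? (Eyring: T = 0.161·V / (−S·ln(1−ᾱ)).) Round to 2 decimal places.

1.25 s

S = Σ Sᵢ = 77.8 m².
Absorption A = 16.2·0.04 + 3.2·0.12 + 2.7·0.03 + 16.2·0.03 + 33.8·0.06 + 5.7·0.32 = 5.451 sabins.
ᾱ = 5.451 / 77.8 = 0.0701.
−S·ln(1−ᾱ) = −77.8 × ln(1 − 0.0701) = 5.654.
V = 5.4 × 3 × 2.7 = 43.74 m³.
T = 0.161·V/[−S·ln(1−ᾱ)] = 0.161·43.74/5.654 = 1.25 s.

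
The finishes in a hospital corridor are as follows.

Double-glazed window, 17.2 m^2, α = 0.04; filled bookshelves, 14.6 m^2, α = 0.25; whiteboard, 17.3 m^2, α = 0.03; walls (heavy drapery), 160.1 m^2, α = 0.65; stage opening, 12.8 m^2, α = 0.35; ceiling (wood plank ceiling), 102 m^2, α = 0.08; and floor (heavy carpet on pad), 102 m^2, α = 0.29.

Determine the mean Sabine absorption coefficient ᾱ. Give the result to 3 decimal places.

0.355

S = Σ Sᵢ = 17.2 + 14.6 + 17.3 + 160.1 + 12.8 + 102 + 102 = 426.0 m^2.
Weighted sum Σ Sα = 151.142.
ᾱ = A/S = 0.355.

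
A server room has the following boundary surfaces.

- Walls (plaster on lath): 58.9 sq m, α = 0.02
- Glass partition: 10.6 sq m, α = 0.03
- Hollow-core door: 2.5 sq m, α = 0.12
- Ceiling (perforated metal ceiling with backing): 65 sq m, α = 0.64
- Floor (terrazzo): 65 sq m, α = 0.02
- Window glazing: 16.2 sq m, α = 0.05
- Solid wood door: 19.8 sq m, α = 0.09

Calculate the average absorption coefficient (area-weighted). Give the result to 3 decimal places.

0.199

Total surface area S = 238.0 sq m.
A = 58.9×0.02 + 10.6×0.03 + 2.5×0.12 + 65×0.64 + 65×0.02 + 16.2×0.05 + 19.8×0.09 = 47.288 sabins.
ᾱ = 47.288 / 238.0 = 0.199.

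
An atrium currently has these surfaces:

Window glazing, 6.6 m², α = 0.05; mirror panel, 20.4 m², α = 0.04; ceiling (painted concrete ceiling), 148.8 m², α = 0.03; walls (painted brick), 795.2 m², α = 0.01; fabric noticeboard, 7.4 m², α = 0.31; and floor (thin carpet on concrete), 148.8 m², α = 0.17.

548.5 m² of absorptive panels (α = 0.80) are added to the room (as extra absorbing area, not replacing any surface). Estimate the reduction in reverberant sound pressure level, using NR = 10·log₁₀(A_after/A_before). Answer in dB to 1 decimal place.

10.7 dB

Equivalent absorption area: A_before = 6.6×0.05 + 20.4×0.04 + 148.8×0.03 + 795.2×0.01 + 7.4×0.31 + 148.8×0.17 = 41.152 m².
Treatment contributes 548.5·0.80 = 438.800 sabins.
New total A_after = 479.952 sabins.
NR = 10·log₁₀(479.952/41.152) = 10.7 dB.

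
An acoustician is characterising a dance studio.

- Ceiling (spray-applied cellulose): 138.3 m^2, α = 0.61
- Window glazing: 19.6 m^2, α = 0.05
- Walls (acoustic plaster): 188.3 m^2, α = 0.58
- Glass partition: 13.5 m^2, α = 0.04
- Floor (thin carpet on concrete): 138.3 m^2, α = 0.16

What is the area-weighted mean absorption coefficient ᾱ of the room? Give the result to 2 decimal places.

Total surface area S = 498.0 m^2.
Weighted sum Σ Sα = 217.225.
ᾱ = A/S = 0.44.

0.44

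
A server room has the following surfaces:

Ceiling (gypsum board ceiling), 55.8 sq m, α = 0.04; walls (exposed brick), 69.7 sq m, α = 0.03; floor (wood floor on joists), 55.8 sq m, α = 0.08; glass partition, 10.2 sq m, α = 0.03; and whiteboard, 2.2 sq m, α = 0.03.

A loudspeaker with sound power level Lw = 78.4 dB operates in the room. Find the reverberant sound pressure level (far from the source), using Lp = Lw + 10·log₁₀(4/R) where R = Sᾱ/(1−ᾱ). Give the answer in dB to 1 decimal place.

Σ(Sᵢαᵢ) = 55.8×0.04 + 69.7×0.03 + 55.8×0.08 + 10.2×0.03 + 2.2×0.03 = 9.159; total area S = 193.7 sq m.
ᾱ = 0.0473, so room constant R = A/(1−ᾱ) = 9.614 sq m.
Lp = Lw + 10 log₁₀(4/R) = 78.4 -3.81 = 74.6 dB.

74.6 dB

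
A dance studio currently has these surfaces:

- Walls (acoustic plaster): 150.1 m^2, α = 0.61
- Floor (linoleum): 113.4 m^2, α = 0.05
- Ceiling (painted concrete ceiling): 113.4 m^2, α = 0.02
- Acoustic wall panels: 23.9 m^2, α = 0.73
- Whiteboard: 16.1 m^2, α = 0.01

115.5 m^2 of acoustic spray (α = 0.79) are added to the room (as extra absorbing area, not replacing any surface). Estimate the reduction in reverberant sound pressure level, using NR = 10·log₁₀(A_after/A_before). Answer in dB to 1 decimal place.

Total absorption A_before = 150.1*0.61 + 113.4*0.05 + 113.4*0.02 + 23.9*0.73 + 16.1*0.01
  = 91.561 + 5.670 + 2.268 + 17.447 + 0.161 = 117.107 m^2 sabins.
Added absorption = 115.5 × 0.79 = 91.245 sabins.
New total A_after = 208.352 sabins.
NR = 10·log₁₀(208.352/117.107) = 2.5 dB.

2.5 dB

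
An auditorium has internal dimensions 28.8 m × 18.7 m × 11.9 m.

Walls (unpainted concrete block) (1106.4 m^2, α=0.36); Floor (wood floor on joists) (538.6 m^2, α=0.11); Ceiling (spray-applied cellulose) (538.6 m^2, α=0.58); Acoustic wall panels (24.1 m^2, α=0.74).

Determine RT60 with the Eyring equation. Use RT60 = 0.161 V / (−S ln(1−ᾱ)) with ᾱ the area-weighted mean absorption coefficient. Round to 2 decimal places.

1.06 sec

Total surface area S = 1106.4 + 538.6 + 538.6 + 24.1 = 2207.7 m^2.
Absorption A = 1106.4·0.36 + 538.6·0.11 + 538.6·0.58 + 24.1·0.74 = 787.772 sabins.
ᾱ = 787.772 / 2207.7 = 0.3568.
−S·ln(1−ᾱ) = −2207.7 × ln(1 − 0.3568) = 974.257.
V = 28.8 × 18.7 × 11.9 = 6408.864 m³.
RT60 = 0.161 × 6408.864 / 974.257 = 1.06 s.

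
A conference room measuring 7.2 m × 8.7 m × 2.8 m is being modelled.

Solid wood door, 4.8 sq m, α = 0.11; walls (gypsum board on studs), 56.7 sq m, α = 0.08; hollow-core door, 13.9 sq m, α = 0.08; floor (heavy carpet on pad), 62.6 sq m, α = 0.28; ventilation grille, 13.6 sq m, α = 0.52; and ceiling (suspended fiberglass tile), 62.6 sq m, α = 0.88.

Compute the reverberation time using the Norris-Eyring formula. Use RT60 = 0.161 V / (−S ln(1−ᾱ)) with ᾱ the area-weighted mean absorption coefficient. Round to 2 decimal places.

0.26 seconds

Total surface area S = 4.8 + 56.7 + 13.9 + 62.6 + 13.6 + 62.6 = 214.2 sq m.
Absorption A = 4.8·0.11 + 56.7·0.08 + 13.9·0.08 + 62.6·0.28 + 13.6·0.52 + 62.6·0.88 = 85.864 sabins.
Mean coefficient ᾱ = A/S = 0.4009.
−S·ln(1−ᾱ) = −214.2 × ln(1 − 0.4009) = 109.740.
V = 7.2 × 8.7 × 2.8 = 175.392 m³.
RT60 = 0.161 × 175.392 / 109.740 = 0.26 s.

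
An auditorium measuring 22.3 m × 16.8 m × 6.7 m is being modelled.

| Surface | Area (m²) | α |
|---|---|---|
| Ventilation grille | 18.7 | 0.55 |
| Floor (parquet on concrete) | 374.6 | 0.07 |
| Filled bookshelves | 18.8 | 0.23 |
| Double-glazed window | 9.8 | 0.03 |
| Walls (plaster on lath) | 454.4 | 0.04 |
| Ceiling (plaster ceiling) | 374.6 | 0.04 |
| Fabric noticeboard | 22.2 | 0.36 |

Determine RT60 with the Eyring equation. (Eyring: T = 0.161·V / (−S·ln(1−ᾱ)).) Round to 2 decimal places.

Total surface area S = 18.7 + 374.6 + 18.8 + 9.8 + 454.4 + 374.6 + 22.2 = 1273.1 m².
Σ(Sᵢαᵢ) = 18.7×0.55 + 374.6×0.07 + 18.8×0.23 + 9.8×0.03 + 454.4×0.04 + 374.6×0.04 + 22.2×0.36 = 82.277.
Mean coefficient ᾱ = A/S = 0.0646.
−S·ln(1−ᾱ) = −1273.1 × ln(1 − 0.0646) = 85.019.
V = 22.3 × 16.8 × 6.7 = 2510.088 m³.
T = 0.161·V/[−S·ln(1−ᾱ)] = 0.161·2510.088/85.019 = 4.75 s.

4.75 s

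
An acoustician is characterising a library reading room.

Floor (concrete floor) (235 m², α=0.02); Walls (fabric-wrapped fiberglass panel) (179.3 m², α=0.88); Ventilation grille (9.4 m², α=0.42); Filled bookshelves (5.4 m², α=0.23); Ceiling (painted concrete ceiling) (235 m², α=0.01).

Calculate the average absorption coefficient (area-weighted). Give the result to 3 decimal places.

S = Σ Sᵢ = 235 + 179.3 + 9.4 + 5.4 + 235 = 664.1 m².
Weighted sum Σ Sα = 170.024.
ᾱ = A/S = 0.256.

0.256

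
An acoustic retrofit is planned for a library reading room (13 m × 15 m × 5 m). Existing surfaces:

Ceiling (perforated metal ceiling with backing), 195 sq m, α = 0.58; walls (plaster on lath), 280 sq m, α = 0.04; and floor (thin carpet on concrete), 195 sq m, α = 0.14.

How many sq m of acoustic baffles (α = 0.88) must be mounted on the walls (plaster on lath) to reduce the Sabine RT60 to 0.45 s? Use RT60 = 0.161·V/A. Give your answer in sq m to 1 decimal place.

234.8

Equivalent absorption area: A₁ = 195×0.58 + 280×0.04 + 195×0.14 = 151.600 sq m.
V = 975 m³. Target absorption A₂ = 0.161 × 975 / 0.45 = 348.833 sabins.
ΔA needed = 348.833 − 151.600 = 197.233 sabins.
Net gain per sq m: Δα = 0.88 − 0.04 = 0.84.
Area = ΔA/Δα = 197.233/0.84 = 234.8 sq m.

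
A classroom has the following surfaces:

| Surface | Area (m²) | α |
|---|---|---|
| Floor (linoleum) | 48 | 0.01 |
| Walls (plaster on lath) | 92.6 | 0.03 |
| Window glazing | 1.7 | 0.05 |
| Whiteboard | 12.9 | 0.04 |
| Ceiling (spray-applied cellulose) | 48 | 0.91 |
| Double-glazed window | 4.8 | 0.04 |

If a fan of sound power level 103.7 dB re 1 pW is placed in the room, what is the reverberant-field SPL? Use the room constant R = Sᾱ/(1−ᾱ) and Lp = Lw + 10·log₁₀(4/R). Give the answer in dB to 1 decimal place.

A = 47.731 sabins; S = 208.0 m².
ᾱ = 47.731/208.0 = 0.2295; R = Sᾱ/(1−ᾱ) = 47.731/(1−0.2295) = 61.948 m².
Lp = Lw + 10 log₁₀(4/R) = 103.7 -11.90 = 91.8 dB.

91.8 dB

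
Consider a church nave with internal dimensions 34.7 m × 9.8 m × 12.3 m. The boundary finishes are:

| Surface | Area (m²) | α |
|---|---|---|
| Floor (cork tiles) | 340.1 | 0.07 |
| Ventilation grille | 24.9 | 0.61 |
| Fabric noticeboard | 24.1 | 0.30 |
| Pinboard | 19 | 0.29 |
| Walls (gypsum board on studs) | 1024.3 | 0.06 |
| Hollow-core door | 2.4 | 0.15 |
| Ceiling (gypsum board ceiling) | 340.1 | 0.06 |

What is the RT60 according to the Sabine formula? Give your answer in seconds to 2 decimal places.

5.03 seconds

Equivalent absorption area: A = 340.1×0.07 + 24.9×0.61 + 24.1×0.30 + 19×0.29 + 1024.3×0.06 + 2.4×0.15 + 340.1×0.06 = 133.960 m².
V = 34.7·9.8·12.3 = 4182.738 m³.
Sabine: RT60 = 0.161 × 4182.738 / 133.960 = 5.03 s.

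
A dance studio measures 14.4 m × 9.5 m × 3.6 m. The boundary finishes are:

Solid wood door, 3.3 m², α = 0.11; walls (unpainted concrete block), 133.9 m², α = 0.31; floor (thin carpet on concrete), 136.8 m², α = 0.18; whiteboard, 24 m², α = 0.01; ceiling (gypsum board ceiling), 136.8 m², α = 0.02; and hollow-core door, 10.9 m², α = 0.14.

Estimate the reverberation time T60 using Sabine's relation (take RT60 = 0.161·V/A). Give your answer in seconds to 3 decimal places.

Summing Sᵢαᵢ: 0.363 + 41.509 + 24.624 + 0.240 + 2.736 + 1.526 → A = 70.998 sabins.
Room volume: 492.48 m³.
RT60 = 0.161 · V / A = 0.161 × 492.48 / 70.998 = 1.117 s.

1.117 s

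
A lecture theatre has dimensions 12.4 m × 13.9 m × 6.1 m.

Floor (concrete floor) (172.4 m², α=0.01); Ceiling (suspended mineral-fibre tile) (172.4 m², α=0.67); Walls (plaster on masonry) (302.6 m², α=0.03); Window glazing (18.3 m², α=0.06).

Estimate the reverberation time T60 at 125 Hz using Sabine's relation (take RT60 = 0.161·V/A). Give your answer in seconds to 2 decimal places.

Equivalent absorption area: A = 172.4*0.01 + 172.4*0.67 + 302.6*0.03 + 18.3*0.06 = 127.408 m².
V = 12.4·13.9·6.1 = 1051.396 m³.
Sabine: RT60 = 0.161 × 1051.396 / 127.408 = 1.33 s.

1.33 s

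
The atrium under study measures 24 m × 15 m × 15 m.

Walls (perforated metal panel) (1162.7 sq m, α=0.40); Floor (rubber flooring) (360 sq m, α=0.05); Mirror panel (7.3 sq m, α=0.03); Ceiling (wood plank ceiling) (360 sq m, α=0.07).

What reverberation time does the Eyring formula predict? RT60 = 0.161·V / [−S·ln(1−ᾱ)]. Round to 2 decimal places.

1.47 s

Total surface area S = 1162.7 + 360 + 7.3 + 360 = 1890.0 sq m.
Σ(Sᵢαᵢ) = 1162.7×0.40 + 360×0.05 + 7.3×0.03 + 360×0.07 = 508.499.
ᾱ = 508.499 / 1890.0 = 0.2690.
Eyring denominator: −S ln(1−ᾱ) = 592.216.
V = 24 × 15 × 15 = 5400 m³.
RT60 = 0.161 × 5400 / 592.216 = 1.47 s.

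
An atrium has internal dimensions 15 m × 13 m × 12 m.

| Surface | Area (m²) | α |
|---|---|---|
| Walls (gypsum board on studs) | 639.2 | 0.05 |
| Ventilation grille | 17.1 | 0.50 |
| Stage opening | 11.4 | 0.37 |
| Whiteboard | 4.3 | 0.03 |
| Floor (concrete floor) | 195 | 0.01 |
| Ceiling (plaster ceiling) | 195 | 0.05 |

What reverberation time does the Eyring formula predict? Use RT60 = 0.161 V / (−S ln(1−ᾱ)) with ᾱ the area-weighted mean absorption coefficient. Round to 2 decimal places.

6.48 s

S = Σ Sᵢ = 1062.0 m².
Absorption A = 639.2·0.05 + 17.1·0.50 + 11.4·0.37 + 4.3·0.03 + 195·0.01 + 195·0.05 = 56.557 sabins.
Mean coefficient ᾱ = A/S = 0.0533.
Eyring denominator: −S ln(1−ᾱ) = 58.169.
V = 15 × 13 × 12 = 2340 m³.
RT60 = 0.161 × 2340 / 58.169 = 6.48 s.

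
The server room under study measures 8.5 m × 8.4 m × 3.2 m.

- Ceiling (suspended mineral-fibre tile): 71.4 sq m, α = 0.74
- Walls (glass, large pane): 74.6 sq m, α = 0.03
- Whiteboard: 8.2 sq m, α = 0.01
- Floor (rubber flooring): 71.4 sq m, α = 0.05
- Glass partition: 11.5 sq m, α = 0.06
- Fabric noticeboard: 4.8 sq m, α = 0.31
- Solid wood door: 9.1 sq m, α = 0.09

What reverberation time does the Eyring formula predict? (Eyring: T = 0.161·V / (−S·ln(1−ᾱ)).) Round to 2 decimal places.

0.52 seconds

S = Σ Sᵢ = 251.0 sq m.
Absorption A = 71.4·0.74 + 74.6·0.03 + 8.2·0.01 + 71.4·0.05 + 11.5·0.06 + 4.8·0.31 + 9.1·0.09 = 61.723 sabins.
ᾱ = 61.723 / 251.0 = 0.2459.
−S·ln(1−ᾱ) = −251.0 × ln(1 − 0.2459) = 70.840.
V = 8.5 × 8.4 × 3.2 = 228.48 m³.
T = 0.161·V/[−S·ln(1−ᾱ)] = 0.161·228.48/70.840 = 0.52 s.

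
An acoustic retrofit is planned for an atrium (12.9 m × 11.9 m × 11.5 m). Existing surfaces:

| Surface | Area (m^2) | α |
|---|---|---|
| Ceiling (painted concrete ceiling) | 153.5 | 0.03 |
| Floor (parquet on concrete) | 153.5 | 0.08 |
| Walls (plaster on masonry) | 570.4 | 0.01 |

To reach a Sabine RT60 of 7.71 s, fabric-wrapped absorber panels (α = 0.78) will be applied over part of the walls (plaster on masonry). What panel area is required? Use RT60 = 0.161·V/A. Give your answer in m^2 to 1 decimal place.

18.5

A₁ = Σ Sᵢαᵢ = 153.5·0.03 + 153.5·0.08 + 570.4·0.01 = 22.589 sabins.
Required A₂ = 0.161·1765.365/7.71 = 36.864 sabins.
ΔA needed = 36.864 − 22.589 = 14.275 sabins.
Net gain per m^2: Δα = 0.78 − 0.01 = 0.77.
Area = ΔA/Δα = 14.275/0.77 = 18.5 m^2.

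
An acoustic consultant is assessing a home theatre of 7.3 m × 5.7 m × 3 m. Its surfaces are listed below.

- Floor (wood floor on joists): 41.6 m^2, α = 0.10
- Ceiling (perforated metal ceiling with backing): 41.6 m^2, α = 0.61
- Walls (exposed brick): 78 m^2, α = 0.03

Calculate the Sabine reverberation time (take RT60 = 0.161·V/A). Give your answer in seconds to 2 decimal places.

0.63 s

Total absorption A = 41.6*0.10 + 41.6*0.61 + 78*0.03
  = 4.160 + 25.376 + 2.340 = 31.876 m^2 sabins.
Room volume: 124.83 m³.
Sabine: RT60 = 0.161 × 124.83 / 31.876 = 0.63 s.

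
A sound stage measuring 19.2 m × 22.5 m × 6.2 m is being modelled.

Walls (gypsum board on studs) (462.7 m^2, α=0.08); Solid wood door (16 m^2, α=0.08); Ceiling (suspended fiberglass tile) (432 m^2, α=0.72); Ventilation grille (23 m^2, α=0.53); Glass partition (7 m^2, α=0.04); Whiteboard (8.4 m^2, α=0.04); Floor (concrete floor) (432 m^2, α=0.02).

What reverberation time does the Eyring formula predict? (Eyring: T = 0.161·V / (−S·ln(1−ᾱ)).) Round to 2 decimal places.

Total surface area S = 462.7 + 16 + 432 + 23 + 7 + 8.4 + 432 = 1381.1 m^2.
Σ(Sᵢαᵢ) = 462.7×0.08 + 16×0.08 + 432×0.72 + 23×0.53 + 7×0.04 + 8.4×0.04 + 432×0.02 = 370.782.
ᾱ = 370.782 / 1381.1 = 0.2685.
Eyring denominator: −S ln(1−ᾱ) = 431.812.
V = 19.2 × 22.5 × 6.2 = 2678.4 m³.
RT60 = 0.161 × 2678.4 / 431.812 = 1.00 s.

1.00 sec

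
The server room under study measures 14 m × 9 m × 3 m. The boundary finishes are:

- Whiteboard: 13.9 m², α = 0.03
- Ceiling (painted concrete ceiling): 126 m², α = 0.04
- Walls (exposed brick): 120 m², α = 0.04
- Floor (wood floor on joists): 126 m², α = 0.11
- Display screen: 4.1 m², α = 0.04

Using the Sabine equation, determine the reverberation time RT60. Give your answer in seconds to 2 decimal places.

2.51 s

Equivalent absorption area: A = 13.9·0.03 + 126·0.04 + 120·0.04 + 126·0.11 + 4.1·0.04 = 24.281 m².
Volume V = 14 × 9 × 3 = 378 m³.
RT60 = 0.161 · V / A = 0.161 × 378 / 24.281 = 2.51 s.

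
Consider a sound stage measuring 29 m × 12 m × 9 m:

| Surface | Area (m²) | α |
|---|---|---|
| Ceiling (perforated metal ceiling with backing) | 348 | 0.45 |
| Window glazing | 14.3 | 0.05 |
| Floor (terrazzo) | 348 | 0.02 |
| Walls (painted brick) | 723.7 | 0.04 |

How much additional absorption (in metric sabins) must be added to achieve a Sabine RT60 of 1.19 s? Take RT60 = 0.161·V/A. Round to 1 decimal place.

230.5 sabins

A₁ = Σ Sᵢαᵢ = 348*0.45 + 14.3*0.05 + 348*0.02 + 723.7*0.04 = 193.223 sabins.
V = 3132 m³. Required absorption A₂ = 0.161 × 3132 / 1.19 = 423.741 sabins.
Additional absorption ΔA = 423.741 − 193.223 = 230.5 sabins.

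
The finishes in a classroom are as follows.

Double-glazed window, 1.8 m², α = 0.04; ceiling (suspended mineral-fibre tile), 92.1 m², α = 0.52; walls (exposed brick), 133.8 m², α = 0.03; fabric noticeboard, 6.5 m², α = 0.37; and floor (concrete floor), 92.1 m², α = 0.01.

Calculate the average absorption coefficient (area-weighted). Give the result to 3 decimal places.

S = Σ Sᵢ = 1.8 + 92.1 + 133.8 + 6.5 + 92.1 = 326.3 m².
Weighted sum Σ Sα = 55.304.
ᾱ = A/S = 0.169.

0.169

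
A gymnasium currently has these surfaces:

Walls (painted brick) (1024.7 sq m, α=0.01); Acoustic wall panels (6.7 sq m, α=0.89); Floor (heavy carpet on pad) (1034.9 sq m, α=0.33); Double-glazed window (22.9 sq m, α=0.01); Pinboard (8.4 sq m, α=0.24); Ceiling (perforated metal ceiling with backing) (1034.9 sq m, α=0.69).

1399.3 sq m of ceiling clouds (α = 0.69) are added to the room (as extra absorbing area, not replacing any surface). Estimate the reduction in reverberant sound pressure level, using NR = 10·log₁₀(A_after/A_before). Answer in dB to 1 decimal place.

2.8 dB

A_before = Σ Sᵢαᵢ = 1024.7×0.01 + 6.7×0.89 + 1034.9×0.33 + 22.9×0.01 + 8.4×0.24 + 1034.9×0.69 = 1074.053 sabins.
Treatment contributes 1399.3·0.69 = 965.517 sabins.
A_after = 1074.053 + 965.517 = 2039.570 sabins.
NR = 10·log₁₀(2039.570/1074.053) = 2.8 dB.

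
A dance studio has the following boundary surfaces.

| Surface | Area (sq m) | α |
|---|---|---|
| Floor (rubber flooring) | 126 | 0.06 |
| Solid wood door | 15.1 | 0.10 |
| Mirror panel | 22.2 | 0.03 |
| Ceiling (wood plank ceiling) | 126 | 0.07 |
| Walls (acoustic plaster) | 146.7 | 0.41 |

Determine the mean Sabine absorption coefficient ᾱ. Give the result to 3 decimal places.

0.181

S = Σ Sᵢ = 126 + 15.1 + 22.2 + 126 + 146.7 = 436.0 sq m.
A = 126×0.06 + 15.1×0.10 + 22.2×0.03 + 126×0.07 + 146.7×0.41 = 78.703 sabins.
ᾱ = A/S = 0.181.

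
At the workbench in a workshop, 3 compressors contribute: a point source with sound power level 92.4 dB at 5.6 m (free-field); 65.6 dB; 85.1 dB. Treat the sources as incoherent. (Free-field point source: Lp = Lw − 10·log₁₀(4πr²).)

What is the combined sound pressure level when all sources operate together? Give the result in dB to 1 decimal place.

85.2 dB

Source at 5.6 m: Lp = 92.4 − 10·log₁₀(4π·5.6²) = 92.4 − 10·log₁₀(394.081) = 66.4 dB.
Σ 10^(Lᵢ/10) = 3.316e+08.
Back to dB: 10·log₁₀ Σ = 85.2 dB.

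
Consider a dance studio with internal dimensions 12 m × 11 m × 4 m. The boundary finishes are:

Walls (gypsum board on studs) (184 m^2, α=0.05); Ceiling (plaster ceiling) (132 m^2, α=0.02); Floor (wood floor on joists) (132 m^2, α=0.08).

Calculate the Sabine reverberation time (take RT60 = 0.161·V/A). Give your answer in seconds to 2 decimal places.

3.79 s

Summing Sᵢαᵢ: 9.200 + 2.640 + 10.560 → A = 22.400 sabins.
Room volume: 528 m³.
Sabine: RT60 = 0.161 × 528 / 22.400 = 3.79 s.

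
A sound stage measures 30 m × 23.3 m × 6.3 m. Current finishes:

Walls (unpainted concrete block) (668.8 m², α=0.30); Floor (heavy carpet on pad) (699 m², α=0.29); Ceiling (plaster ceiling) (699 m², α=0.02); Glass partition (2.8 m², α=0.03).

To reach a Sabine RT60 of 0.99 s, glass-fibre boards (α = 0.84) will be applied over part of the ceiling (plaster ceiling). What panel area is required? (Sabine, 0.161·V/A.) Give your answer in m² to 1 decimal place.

364.3

Summing Sᵢαᵢ: 200.640 + 202.710 + 13.980 + 0.084 → A₁ = 417.414 sabins.
V = 4403.7 m³. Target absorption A₂ = 0.161 × 4403.7 / 0.99 = 716.157 sabins.
Absorption to add: 716.157 − 417.414 = 298.743 sabins.
Each m² of panel replacing the ceiling (plaster ceiling) adds (0.84 − 0.02) = 0.82 sabins.
Area = ΔA/Δα = 298.743/0.82 = 364.3 m².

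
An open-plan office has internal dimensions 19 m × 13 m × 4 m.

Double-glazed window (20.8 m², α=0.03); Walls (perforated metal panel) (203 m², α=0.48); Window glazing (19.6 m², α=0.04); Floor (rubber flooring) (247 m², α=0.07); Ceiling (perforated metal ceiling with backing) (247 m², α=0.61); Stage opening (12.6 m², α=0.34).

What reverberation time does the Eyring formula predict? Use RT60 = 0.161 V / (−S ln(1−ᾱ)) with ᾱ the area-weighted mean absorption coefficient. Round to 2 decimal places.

S = Σ Sᵢ = 750.0 m².
Σ(Sᵢαᵢ) = 20.8·0.03 + 203·0.48 + 19.6·0.04 + 247·0.07 + 247·0.61 + 12.6·0.34 = 271.092.
Mean coefficient ᾱ = A/S = 0.3615.
Eyring denominator: −S ln(1−ᾱ) = 336.475.
V = 19 × 13 × 4 = 988 m³.
RT60 = 0.161 × 988 / 336.475 = 0.47 s.

0.47 sec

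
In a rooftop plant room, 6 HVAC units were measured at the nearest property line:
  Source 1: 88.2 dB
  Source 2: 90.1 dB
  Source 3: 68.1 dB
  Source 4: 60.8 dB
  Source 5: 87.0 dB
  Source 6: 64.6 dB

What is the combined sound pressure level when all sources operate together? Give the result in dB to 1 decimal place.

93.4 dB

Converting to relative power and adding: 10^(88.2/10) + 10^(90.1/10) + 10^(68.1/10) + 10^(60.8/10) + 10^(87.0/10) + 10^(64.6/10) = 2.196e+09.
Back to dB: 10·log₁₀ Σ = 93.4 dB.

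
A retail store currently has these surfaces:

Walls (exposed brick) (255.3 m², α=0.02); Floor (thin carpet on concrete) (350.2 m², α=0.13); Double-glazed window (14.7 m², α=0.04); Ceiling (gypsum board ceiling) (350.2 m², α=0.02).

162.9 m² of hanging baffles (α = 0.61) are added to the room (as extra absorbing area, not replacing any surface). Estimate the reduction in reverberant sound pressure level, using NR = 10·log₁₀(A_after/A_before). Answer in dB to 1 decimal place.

Equivalent absorption area: A_before = 255.3*0.02 + 350.2*0.13 + 14.7*0.04 + 350.2*0.02 = 58.224 m².
Added absorption = 162.9 × 0.61 = 99.369 sabins.
New total A_after = 157.593 sabins.
NR = 10·log₁₀(157.593/58.224) = 4.3 dB.

4.3 dB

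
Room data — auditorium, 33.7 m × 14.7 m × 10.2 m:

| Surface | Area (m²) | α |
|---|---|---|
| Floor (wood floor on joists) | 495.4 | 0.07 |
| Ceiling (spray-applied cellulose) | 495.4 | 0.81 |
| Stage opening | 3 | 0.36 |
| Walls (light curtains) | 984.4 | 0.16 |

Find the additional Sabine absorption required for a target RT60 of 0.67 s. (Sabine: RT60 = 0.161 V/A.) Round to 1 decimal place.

A₁ = Σ Sᵢαᵢ = 495.4×0.07 + 495.4×0.81 + 3×0.36 + 984.4×0.16 = 594.536 sabins.
For T = 0.67 s, need A₂ = 0.161·V/T = 0.161·5052.978/0.67 = 1214.223 sabins.
Shortfall: 1214.223 − 594.536 = 619.7 sabins.

619.7 sabins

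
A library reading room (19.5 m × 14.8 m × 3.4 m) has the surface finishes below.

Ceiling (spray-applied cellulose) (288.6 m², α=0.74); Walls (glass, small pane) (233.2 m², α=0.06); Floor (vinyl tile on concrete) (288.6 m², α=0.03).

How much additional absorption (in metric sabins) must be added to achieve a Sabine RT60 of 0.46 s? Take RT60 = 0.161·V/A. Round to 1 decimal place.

Total absorption A₁ = 288.6·0.74 + 233.2·0.06 + 288.6·0.03
  = 213.564 + 13.992 + 8.658 = 236.214 m² sabins.
Target A₂ = 0.161·981.24/0.46 = 343.434 sabins (V = 981.24 m³).
Shortfall: 343.434 − 236.214 = 107.2 sabins.

107.2 sabins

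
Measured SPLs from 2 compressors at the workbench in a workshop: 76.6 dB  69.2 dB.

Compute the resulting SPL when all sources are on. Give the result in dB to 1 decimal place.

Converting to relative power and adding: 10^(76.6/10) + 10^(69.2/10) = 5.403e+07.
Combined level = 10 log₁₀(5.403e+07) = 77.3 dB.

77.3 dB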